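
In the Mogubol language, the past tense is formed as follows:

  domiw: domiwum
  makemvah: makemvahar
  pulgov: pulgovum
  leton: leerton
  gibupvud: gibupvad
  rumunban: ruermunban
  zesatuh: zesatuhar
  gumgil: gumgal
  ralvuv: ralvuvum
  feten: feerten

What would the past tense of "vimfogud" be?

"vimfogud" ends in -d. The one such stem in the data (gibupvud → gibupvad) changes the last vowel to 'a' (as does gumgil), so the same rule applies.
So vimfogud → vimfogad.

vimfogad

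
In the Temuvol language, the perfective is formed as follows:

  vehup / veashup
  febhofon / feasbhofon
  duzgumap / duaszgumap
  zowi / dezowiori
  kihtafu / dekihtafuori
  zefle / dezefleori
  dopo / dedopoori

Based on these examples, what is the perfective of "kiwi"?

"kiwi" ends in a vowel. The stems ending in a vowel (zefle → dezefleori, dopo → dedopoori, kihtafu → dekihtafuori) add de- … -ori around the stem.
So kiwi → dekiwiori.

dekiwiori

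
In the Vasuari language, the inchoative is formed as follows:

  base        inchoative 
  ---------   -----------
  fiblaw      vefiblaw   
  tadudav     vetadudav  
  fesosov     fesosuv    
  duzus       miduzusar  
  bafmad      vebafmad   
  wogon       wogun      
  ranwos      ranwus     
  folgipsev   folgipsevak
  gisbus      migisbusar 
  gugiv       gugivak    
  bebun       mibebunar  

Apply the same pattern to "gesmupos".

gesmupus

tadudav and gugiv both end in -v yet inflect differently (vetadudav, gugivak), so the final letter is not what conditions the rule; the last vowel is.
"gesmupos" has last vowel 'o'. The stems whose last vowel is 'o' (ranwos → ranwus, fesosov → fesosuv, wogon → wogun) change the last vowel to 'u'.
So gesmupos → gesmupus.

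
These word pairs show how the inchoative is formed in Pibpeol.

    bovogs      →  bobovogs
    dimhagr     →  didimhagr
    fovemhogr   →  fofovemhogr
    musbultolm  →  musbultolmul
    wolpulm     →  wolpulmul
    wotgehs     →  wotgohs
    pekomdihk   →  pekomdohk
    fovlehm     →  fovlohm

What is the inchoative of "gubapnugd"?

bovogs and wotgehs both end in -s yet inflect differently (bobovogs, wotgohs), so the final letter is not what conditions the rule; the second-to-last letter is.
"gubapnugd" has second-to-last letter 'g'. The stems whose second-to-last letter is 'g' (bovogs → bobovogs, dimhagr → didimhagr, fovemhogr → fofovemhogr) repeat the first consonant+vowel as a prefix.
So gubapnugd → gugubapnugd.

gugubapnugd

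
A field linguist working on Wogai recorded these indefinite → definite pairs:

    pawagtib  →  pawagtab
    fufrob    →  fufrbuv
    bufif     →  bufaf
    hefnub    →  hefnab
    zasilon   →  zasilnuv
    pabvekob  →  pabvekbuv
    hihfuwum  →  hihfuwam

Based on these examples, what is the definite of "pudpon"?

pudpnuv

fufrob and pawagtib both end in -b yet inflect differently (fufrbuv, pawagtab), so the final letter is not what conditions the rule; the last vowel is.
"pudpon" has last vowel 'o'. The stems whose last vowel is 'o' (fufrob → fufrbuv, pabvekob → pabvekbuv, zasilon → zasilnuv) delete the last vowel and add -uv.
The other pattern: stems whose last vowel is 'i' or 'u' change the last vowel to 'a'.
So pudpon → pudpnuv.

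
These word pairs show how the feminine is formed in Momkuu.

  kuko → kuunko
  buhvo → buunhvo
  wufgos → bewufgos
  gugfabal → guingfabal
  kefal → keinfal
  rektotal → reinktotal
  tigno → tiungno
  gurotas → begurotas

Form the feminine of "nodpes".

kuko and wufgos both have last vowel 'o' yet inflect differently (kuunko, bewufgos), so the last vowel is not what conditions the rule; the final letter is.
"nodpes" ends in -s. The stems ending in -s (wufgos → bewufgos, gurotas → begurotas) add the prefix be-.
So nodpes → benodpes.

benodpes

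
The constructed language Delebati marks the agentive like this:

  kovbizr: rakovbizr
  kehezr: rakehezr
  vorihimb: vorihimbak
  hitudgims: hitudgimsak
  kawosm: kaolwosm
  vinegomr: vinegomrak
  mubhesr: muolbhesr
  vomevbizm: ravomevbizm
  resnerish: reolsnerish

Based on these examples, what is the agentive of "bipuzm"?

kovbizr and vinegomr both end in -r yet inflect differently (rakovbizr, vinegomrak), so the final letter is not what conditions the rule; the second-to-last letter is.
"bipuzm" has second-to-last letter 'z'. The stems whose second-to-last letter is 'z' (kovbizr → rakovbizr, vomevbizm → ravomevbizm, kehezr → rakehezr) add the prefix ra-.
The other patterns: stems whose second-to-last letter is 'm' add -ak; stems whose second-to-last letter is 's' insert -ol- after the first vowel.
So bipuzm → rabipuzm.

rabipuzm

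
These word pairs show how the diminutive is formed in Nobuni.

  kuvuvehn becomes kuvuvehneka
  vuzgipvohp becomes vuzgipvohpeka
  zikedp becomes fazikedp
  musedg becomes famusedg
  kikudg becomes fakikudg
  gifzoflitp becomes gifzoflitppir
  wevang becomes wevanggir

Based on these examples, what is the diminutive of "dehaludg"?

fadehaludg

vuzgipvohp and zikedp both end in -p yet inflect differently (vuzgipvohpeka, fazikedp), so the final letter is not what conditions the rule; the second-to-last letter is.
"dehaludg" has second-to-last letter 'd'. The stems whose second-to-last letter is 'd' (zikedp → fazikedp, musedg → famusedg, kikudg → fakikudg) add the prefix fa-.
So dehaludg → fadehaludg.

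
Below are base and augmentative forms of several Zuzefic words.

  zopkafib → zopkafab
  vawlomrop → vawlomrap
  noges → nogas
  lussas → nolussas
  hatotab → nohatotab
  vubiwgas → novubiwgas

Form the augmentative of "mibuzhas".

nomibuzhas

hatotab and zopkafib both end in -b yet inflect differently (nohatotab, zopkafab), so the final letter is not what conditions the rule; the last vowel is.
"mibuzhas" has last vowel 'a'. The stems whose last vowel is 'a' (vubiwgas → novubiwgas, hatotab → nohatotab, lussas → nolussas) add the prefix no-.
The other pattern: stems whose last vowel is 'e', 'i' or 'o' change the last vowel to 'a'.
So mibuzhas → nomibuzhas.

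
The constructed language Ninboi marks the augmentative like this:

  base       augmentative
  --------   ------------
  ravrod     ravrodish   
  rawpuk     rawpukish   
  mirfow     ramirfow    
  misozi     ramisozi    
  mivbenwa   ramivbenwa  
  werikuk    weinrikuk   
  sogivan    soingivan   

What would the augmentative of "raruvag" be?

rawpuk and werikuk both end in -k yet inflect differently (rawpukish, weinrikuk), so the final letter is not what conditions the rule; the first letter is.
"raruvag" begins with r-. The stems beginning with r- (ravrod → ravrodish, rawpuk → rawpukish) add -ish.
The other patterns: stems beginning with m- add the prefix ra-; stems beginning with s- or w- insert -in- after the first vowel.
So raruvag → raruvagish.

raruvagish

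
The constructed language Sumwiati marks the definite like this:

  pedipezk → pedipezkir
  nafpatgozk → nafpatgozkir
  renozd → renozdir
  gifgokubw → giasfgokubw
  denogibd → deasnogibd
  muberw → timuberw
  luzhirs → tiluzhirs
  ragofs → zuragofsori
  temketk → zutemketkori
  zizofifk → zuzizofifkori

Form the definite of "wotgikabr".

renozd and denogibd both end in -d yet inflect differently (renozdir, deasnogibd), so the final letter is not what conditions the rule; the second-to-last letter is.
"wotgikabr" has second-to-last letter 'b'. The stems whose second-to-last letter is 'b' (gifgokubw → giasfgokubw, denogibd → deasnogibd) insert -as- after the first vowel.
The other patterns: stems whose second-to-last letter is 'z' add -ir; stems whose second-to-last letter is 'r' add the prefix ti-; stems whose second-to-last letter is 'f' or 't' add zu- … -ori around the stem.
So wotgikabr → woastgikabr.

woastgikabr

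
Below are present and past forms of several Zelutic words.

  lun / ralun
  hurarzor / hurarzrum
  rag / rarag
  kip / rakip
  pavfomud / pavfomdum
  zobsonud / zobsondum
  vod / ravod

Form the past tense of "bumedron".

"bumedron" has 3 vowels. The stems with 3 vowels (zobsonud → zobsondum, pavfomud → pavfomdum, hurarzor → hurarzrum) delete the last vowel and add -um.
The other pattern: stems with 1 vowel add the prefix ra-.
So bumedron → bumedrnum.

bumedrnum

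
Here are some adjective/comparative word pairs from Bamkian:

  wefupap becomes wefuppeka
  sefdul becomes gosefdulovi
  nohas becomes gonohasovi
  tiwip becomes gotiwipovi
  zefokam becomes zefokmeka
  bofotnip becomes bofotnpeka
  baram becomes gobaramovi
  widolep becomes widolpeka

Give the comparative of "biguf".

"biguf" has 2 vowels. The stems with 2 vowels (sefdul → gosefdulovi, baram → gobaramovi, nohas → gonohasovi) add go- … -ovi around the stem.
The other pattern: stems with 3 vowels delete the last vowel and add -eka.
So biguf → gobigufovi.

gobigufovi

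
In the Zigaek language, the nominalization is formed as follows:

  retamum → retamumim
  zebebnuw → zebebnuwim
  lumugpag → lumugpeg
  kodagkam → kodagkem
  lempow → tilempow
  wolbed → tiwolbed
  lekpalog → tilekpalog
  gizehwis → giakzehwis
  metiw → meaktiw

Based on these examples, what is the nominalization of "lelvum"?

lelvumim

"lelvum" has last vowel 'u'. The stems whose last vowel is 'u' (retamum → retamumim, zebebnuw → zebebnuwim) add -im.
The other patterns: stems whose last vowel is 'a' change the last vowel to 'e'; stems whose last vowel is 'e' or 'o' add the prefix ti-; stems whose last vowel is 'i' insert -ak- after the first vowel.
So lelvum → lelvumim.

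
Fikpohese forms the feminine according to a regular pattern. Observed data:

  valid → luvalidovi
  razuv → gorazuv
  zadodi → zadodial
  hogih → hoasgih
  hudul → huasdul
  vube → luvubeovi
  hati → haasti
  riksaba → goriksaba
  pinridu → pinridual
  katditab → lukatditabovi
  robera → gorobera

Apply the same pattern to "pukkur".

pukkural

zadodi and hati both end in -i yet inflect differently (zadodial, haasti), so the final letter is not what conditions the rule; the first letter is.
"pukkur" begins with p-. The one such stem in the data (pinridu → pinridual) adds -al, so the same rule applies.
The other patterns: stems beginning with h- insert -as- after the first vowel; stems beginning with r- add the prefix go-; stems beginning with k- or v- add lu- … -ovi around the stem.
So pukkur → pukkural.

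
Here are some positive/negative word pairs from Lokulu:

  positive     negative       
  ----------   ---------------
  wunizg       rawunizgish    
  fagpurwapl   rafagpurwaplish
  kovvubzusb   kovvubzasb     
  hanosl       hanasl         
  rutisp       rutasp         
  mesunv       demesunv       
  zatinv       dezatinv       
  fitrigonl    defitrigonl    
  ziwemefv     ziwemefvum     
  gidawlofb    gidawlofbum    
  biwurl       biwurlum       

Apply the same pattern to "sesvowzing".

fagpurwapl and hanosl both end in -l yet inflect differently (rafagpurwaplish, hanasl), so the final letter is not what conditions the rule; the second-to-last letter is.
"sesvowzing" has second-to-last letter 'n'. The stems whose second-to-last letter is 'n' (mesunv → demesunv, zatinv → dezatinv, fitrigonl → defitrigonl) add the prefix de-.
So sesvowzing → desesvowzing.

desesvowzing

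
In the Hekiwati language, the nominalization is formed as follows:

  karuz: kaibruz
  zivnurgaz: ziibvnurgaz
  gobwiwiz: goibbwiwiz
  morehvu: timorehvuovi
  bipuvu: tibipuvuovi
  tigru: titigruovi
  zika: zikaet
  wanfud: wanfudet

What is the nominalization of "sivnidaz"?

"sivnidaz" ends in -z. The stems ending in -z (karuz → kaibruz, zivnurgaz → ziibvnurgaz, gobwiwiz → goibbwiwiz) insert -ib- after the first vowel.
The other patterns: stems ending in -u add ti- … -ovi around the stem; stems ending in -a or -d add -et.
So sivnidaz → siibvnidaz.

siibvnidaz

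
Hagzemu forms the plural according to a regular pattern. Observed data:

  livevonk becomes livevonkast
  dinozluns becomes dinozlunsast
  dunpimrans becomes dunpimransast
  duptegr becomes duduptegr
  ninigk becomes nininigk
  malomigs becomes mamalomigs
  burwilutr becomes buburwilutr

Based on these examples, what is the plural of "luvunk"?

livevonk and ninigk both end in -k yet inflect differently (livevonkast, nininigk), so the final letter is not what conditions the rule; the second-to-last letter is.
"luvunk" has second-to-last letter 'n'. The stems whose second-to-last letter is 'n' (livevonk → livevonkast, dinozluns → dinozlunsast, dunpimrans → dunpimransast) add -ast.
The other pattern: stems whose second-to-last letter is 'g' or 't' repeat the first consonant+vowel as a prefix.
So luvunk → luvunkast.

luvunkast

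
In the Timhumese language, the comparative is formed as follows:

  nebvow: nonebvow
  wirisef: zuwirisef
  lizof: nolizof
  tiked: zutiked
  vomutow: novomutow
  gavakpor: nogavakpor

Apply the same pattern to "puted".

"puted" has last vowel 'e'. The stems whose last vowel is 'e' (tiked → zutiked, wirisef → zuwirisef) add the prefix zu-.
The other pattern: stems whose last vowel is 'o' add the prefix no-.
So puted → zuputed.

zuputed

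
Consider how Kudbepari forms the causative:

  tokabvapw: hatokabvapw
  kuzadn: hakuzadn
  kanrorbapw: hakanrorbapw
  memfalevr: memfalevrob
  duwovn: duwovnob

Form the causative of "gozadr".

hagozadr

kuzadn and duwovn both end in -n yet inflect differently (hakuzadn, duwovnob), so the final letter is not what conditions the rule; the second-to-last letter is.
"gozadr" has second-to-last letter 'd'. The one such stem in the data (kuzadn → hakuzadn) adds the prefix ha-, so the same rule applies.
So gozadr → hagozadr.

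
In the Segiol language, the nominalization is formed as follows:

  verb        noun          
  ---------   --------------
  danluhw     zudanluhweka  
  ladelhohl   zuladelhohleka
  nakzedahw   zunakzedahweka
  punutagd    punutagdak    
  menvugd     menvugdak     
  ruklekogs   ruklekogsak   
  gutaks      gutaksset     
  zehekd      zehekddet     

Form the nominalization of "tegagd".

tegagdak

"tegagd" has second-to-last letter 'g'. The stems whose second-to-last letter is 'g' (punutagd → punutagdak, menvugd → menvugdak, ruklekogs → ruklekogsak) add -ak.
The other patterns: stems whose second-to-last letter is 'h' add zu- … -eka around the stem; stems whose second-to-last letter is 'k' double the final consonant and add -et.
So tegagd → tegagdak.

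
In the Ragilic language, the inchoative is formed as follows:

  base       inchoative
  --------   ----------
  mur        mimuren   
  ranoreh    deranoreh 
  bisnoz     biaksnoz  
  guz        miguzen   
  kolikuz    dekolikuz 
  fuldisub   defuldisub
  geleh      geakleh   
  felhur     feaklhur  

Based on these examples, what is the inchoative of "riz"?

mirizen

mur and felhur both end in -r yet inflect differently (mimuren, feaklhur), so the final letter is not what conditions the rule; the number of vowels is.
"riz" has 1 vowel. The stems with 1 vowel (mur → mimuren, guz → miguzen) add mi- … -en around the stem.
So riz → mirizen.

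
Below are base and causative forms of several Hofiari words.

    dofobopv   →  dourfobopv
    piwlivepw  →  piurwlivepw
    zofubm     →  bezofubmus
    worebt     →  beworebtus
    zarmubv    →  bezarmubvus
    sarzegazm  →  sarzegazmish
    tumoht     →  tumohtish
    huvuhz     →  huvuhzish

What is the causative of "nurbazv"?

nurbazvish

dofobopv and zarmubv both end in -v yet inflect differently (dourfobopv, bezarmubvus), so the final letter is not what conditions the rule; the second-to-last letter is.
"nurbazv" has second-to-last letter 'z'. The one such stem in the data (sarzegazm → sarzegazmish) adds -ish, so the same rule applies.
The other patterns: stems whose second-to-last letter is 'p' insert -ur- after the first vowel; stems whose second-to-last letter is 'b' add be- … -us around the stem.
So nurbazv → nurbazvish.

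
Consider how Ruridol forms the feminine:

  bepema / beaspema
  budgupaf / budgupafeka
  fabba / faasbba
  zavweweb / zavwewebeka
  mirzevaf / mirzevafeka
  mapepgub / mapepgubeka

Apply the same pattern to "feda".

feasda

"feda" ends in -a. The stems ending in -a (fabba → faasbba, bepema → beaspema) insert -as- after the first vowel.
So feda → feasda.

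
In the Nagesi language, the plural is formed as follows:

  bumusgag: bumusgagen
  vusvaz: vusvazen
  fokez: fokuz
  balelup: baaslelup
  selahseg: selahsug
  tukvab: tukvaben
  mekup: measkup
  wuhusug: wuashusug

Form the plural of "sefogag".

sefogagen

selahseg and wuhusug both end in -g yet inflect differently (selahsug, wuashusug), so the final letter is not what conditions the rule; the last vowel is.
"sefogag" has last vowel 'a'. The stems whose last vowel is 'a' (bumusgag → bumusgagen, tukvab → tukvaben, vusvaz → vusvazen) add -en.
So sefogag → sefogagen.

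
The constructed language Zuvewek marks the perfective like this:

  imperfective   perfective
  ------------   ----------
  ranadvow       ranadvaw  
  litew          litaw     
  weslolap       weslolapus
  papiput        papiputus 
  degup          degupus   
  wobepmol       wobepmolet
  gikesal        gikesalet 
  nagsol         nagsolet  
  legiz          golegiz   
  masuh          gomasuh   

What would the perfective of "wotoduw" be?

"wotoduw" ends in -w. The stems ending in -w (ranadvow → ranadvaw, litew → litaw) change the last vowel to 'a'.
The other patterns: stems ending in -p or -t add -us; stems ending in -l add -et; stems ending in -h or -z add the prefix go-.
So wotoduw → wotodaw.

wotodaw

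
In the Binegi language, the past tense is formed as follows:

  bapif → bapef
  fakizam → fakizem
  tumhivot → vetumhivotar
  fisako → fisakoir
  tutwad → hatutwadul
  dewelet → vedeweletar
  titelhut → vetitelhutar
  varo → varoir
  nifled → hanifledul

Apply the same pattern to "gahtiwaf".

dewelet and nifled both have last vowel 'e' yet inflect differently (vedeweletar, hanifledul), so the last vowel is not what conditions the rule; the final letter is.
"gahtiwaf" ends in -f. The one such stem in the data (bapif → bapef) changes the last vowel to 'e' (as does fakizam), so the same rule applies.
So gahtiwaf → gahtiwef.

gahtiwef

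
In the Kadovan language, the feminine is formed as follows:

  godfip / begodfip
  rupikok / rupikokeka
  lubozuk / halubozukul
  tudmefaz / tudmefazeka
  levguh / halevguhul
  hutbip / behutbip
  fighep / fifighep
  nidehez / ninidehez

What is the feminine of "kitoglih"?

bekitoglih

"kitoglih" has last vowel 'i'. The stems whose last vowel is 'i' (godfip → begodfip, hutbip → behutbip) add the prefix be-.
So kitoglih → bekitoglih.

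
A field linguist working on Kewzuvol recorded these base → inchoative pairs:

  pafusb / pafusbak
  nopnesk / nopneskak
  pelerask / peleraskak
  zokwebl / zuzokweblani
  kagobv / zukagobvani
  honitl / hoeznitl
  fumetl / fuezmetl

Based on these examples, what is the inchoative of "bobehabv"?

"bobehabv" has second-to-last letter 'b'. The stems whose second-to-last letter is 'b' (zokwebl → zuzokweblani, kagobv → zukagobvani) add zu- … -ani around the stem.
The other patterns: stems whose second-to-last letter is 's' add -ak; stems whose second-to-last letter is 't' insert -ez- after the first vowel.
So bobehabv → zubobehabvani.

zubobehabvani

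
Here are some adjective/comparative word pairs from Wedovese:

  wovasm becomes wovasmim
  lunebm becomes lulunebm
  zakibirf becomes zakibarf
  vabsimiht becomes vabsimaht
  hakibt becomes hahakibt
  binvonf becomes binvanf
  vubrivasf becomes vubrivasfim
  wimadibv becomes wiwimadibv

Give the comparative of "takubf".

tatakubf

wovasm and lunebm both end in -m yet inflect differently (wovasmim, lulunebm), so the final letter is not what conditions the rule; the second-to-last letter is.
"takubf" has second-to-last letter 'b'. The stems whose second-to-last letter is 'b' (wimadibv → wiwimadibv, lunebm → lulunebm, hakibt → hahakibt) repeat the first consonant+vowel as a prefix.
So takubf → tatakubf.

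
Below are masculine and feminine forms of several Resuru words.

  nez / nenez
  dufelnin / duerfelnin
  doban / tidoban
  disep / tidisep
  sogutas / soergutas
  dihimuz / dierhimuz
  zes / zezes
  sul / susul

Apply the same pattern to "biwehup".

"biwehup" has 3 vowels. The stems with 3 vowels (dihimuz → dierhimuz, dufelnin → duerfelnin, sogutas → soergutas) insert -er- after the first vowel.
So biwehup → bierwehup.

bierwehup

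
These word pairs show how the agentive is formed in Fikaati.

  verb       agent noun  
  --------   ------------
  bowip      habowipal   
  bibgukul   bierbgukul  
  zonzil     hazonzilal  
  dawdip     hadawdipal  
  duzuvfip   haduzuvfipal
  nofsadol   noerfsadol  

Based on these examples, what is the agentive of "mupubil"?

zonzil and nofsadol both end in -l yet inflect differently (hazonzilal, noerfsadol), so the final letter is not what conditions the rule; the last vowel is.
"mupubil" has last vowel 'i'. The stems whose last vowel is 'i' (duzuvfip → haduzuvfipal, zonzil → hazonzilal, dawdip → hadawdipal) add ha- … -al around the stem.
So mupubil → hamupubilal.

hamupubilal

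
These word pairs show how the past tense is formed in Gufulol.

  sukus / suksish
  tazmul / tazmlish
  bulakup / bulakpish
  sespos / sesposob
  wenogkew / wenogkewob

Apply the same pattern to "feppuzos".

"feppuzos" has last vowel 'o'. The one such stem in the data (sespos → sesposob) adds -ob, so the same rule applies.
The other pattern: stems whose last vowel is 'u' delete the last vowel and add -ish.
So feppuzos → feppuzosob.

feppuzosob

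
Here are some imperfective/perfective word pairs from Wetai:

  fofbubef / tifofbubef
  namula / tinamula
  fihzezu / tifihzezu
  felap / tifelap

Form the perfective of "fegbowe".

Every pair shown (fofbubef → tifofbubef, namula → tinamula, fihzezu → tifihzezu, …) follows the same rule: add the prefix ti-.
So fegbowe → tifegbowe.

tifegbowe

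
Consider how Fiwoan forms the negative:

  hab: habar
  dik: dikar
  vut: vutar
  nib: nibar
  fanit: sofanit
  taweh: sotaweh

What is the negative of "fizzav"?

sofizzav

vut and fanit both end in -t yet inflect differently (vutar, sofanit), so the final letter is not what conditions the rule; the number of vowels is.
"fizzav" has 2 vowels. The stems with 2 vowels (fanit → sofanit, taweh → sotaweh) add the prefix so-.
The other pattern: stems with 1 vowel add -ar.
So fizzav → sofizzav.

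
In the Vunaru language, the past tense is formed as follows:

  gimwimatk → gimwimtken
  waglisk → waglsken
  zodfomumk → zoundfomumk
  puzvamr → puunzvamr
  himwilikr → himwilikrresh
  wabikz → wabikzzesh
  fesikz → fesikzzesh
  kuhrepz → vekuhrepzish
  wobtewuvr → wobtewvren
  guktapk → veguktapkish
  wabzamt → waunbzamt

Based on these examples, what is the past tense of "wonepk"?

"wonepk" has second-to-last letter 'p'. The stems whose second-to-last letter is 'p' (guktapk → veguktapkish, kuhrepz → vekuhrepzish) add ve- … -ish around the stem.
So wonepk → vewonepkish.

vewonepkish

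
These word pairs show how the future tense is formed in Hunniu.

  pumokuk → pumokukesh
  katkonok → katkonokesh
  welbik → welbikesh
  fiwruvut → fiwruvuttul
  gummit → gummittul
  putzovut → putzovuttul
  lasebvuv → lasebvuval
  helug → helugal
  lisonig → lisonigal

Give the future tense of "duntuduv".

pumokuk and fiwruvut both have last vowel 'u' yet inflect differently (pumokukesh, fiwruvuttul), so the last vowel is not what conditions the rule; the final letter is.
"duntuduv" ends in -v. The one such stem in the data (lasebvuv → lasebvuval) adds -al, so the same rule applies.
The other patterns: stems ending in -k add -esh; stems ending in -t double the final consonant and add -ul.
So duntuduv → duntuduval.

duntuduval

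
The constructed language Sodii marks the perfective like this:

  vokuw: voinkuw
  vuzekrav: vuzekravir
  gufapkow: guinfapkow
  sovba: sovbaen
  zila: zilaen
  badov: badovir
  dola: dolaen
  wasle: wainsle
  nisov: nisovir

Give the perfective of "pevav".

sovba and vuzekrav both have last vowel 'a' yet inflect differently (sovbaen, vuzekravir), so the last vowel is not what conditions the rule; the final letter is.
"pevav" ends in -v. The stems ending in -v (badov → badovir, vuzekrav → vuzekravir, nisov → nisovir) add -ir.
The other patterns: stems ending in -a add -en; stems ending in -e or -w insert -in- after the first vowel.
So pevav → pevavir.

pevavir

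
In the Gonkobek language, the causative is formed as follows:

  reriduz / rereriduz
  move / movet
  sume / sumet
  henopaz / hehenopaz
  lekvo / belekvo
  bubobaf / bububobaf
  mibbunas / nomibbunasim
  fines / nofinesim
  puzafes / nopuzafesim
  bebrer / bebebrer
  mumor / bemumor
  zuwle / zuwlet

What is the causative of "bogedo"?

bebogedo

sume and bebrer both have last vowel 'e' yet inflect differently (sumet, bebebrer), so the last vowel is not what conditions the rule; the final letter is.
"bogedo" ends in -o. The one such stem in the data (lekvo → belekvo) adds the prefix be-, so the same rule applies.
The other patterns: stems ending in -e drop the final letter and add -et; stems ending in -s add no- … -im around the stem; stems ending in -f or -z repeat the first consonant+vowel as a prefix.
So bogedo → bebogedo.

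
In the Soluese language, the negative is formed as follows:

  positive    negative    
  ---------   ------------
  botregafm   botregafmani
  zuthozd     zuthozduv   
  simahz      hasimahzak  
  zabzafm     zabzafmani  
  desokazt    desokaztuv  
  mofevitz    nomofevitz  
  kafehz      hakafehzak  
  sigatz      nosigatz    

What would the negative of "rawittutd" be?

"rawittutd" has second-to-last letter 't'. The stems whose second-to-last letter is 't' (mofevitz → nomofevitz, sigatz → nosigatz) add the prefix no-.
So rawittutd → norawittutd.

norawittutd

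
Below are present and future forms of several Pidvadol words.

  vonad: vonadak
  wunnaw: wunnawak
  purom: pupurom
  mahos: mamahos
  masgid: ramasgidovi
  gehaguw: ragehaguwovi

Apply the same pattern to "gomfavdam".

gomfavdamak

vonad and masgid both end in -d yet inflect differently (vonadak, ramasgidovi), so the final letter is not what conditions the rule; the last vowel is.
"gomfavdam" has last vowel 'a'. The stems whose last vowel is 'a' (vonad → vonadak, wunnaw → wunnawak) add -ak.
The other patterns: stems whose last vowel is 'o' repeat the first consonant+vowel as a prefix; stems whose last vowel is 'i' or 'u' add ra- … -ovi around the stem.
So gomfavdam → gomfavdamak.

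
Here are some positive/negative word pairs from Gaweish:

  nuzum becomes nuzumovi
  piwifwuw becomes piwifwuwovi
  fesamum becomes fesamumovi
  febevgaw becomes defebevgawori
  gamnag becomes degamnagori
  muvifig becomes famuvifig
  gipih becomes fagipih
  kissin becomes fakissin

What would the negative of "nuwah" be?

piwifwuw and febevgaw both end in -w yet inflect differently (piwifwuwovi, defebevgawori), so the final letter is not what conditions the rule; the last vowel is.
"nuwah" has last vowel 'a'. The stems whose last vowel is 'a' (febevgaw → defebevgawori, gamnag → degamnagori) add de- … -ori around the stem.
The other patterns: stems whose last vowel is 'u' add -ovi; stems whose last vowel is 'i' add the prefix fa-.
So nuwah → denuwahori.

denuwahori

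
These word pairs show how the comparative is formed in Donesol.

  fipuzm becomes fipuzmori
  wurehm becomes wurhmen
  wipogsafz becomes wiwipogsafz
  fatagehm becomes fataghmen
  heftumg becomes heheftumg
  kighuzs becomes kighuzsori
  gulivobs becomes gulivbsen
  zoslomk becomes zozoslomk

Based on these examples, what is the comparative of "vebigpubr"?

vebigpbren

fipuzm and wurehm both end in -m yet inflect differently (fipuzmori, wurhmen), so the final letter is not what conditions the rule; the second-to-last letter is.
"vebigpubr" has second-to-last letter 'b'. The one such stem in the data (gulivobs → gulivbsen) deletes the last vowel and adds -en (as do wurehm, fatagehm), so the same rule applies.
So vebigpubr → vebigpbren.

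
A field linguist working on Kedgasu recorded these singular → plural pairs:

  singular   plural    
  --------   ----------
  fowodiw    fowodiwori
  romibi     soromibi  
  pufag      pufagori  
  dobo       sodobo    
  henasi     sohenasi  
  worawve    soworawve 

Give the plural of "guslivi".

"guslivi" ends in a vowel. The stems ending in a vowel (worawve → soworawve, henasi → sohenasi, romibi → soromibi) add the prefix so-.
So guslivi → soguslivi.

soguslivi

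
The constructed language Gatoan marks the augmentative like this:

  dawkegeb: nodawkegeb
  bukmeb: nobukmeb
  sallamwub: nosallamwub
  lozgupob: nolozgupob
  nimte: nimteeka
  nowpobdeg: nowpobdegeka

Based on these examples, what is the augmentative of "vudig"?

dawkegeb and nimte both have last vowel 'e' yet inflect differently (nodawkegeb, nimteeka), so the last vowel is not what conditions the rule; the final letter is.
"vudig" ends in -g. The one such stem in the data (nowpobdeg → nowpobdegeka) adds -eka, so the same rule applies.
The other pattern: stems ending in -b add the prefix no-.
So vudig → vudigeka.

vudigeka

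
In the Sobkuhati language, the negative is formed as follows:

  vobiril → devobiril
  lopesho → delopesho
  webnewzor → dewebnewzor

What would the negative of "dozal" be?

dedozal

Every pair shown (vobiril → devobiril, lopesho → delopesho, webnewzor → dewebnewzor) follows the same rule: add the prefix de-.
So dozal → dedozal.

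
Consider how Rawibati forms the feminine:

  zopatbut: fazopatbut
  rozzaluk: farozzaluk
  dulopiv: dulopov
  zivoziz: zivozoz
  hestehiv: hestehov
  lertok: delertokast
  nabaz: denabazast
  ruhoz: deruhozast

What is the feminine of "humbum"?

fahumbum

"humbum" has last vowel 'u'. The stems whose last vowel is 'u' (zopatbut → fazopatbut, rozzaluk → farozzaluk) add the prefix fa-.
So humbum → fahumbum.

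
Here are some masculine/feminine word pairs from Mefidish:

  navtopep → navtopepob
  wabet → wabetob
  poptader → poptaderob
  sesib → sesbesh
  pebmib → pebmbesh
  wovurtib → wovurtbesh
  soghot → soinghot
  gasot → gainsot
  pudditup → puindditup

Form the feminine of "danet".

danetob

"danet" has last vowel 'e'. The stems whose last vowel is 'e' (navtopep → navtopepob, wabet → wabetob, poptader → poptaderob) add -ob.
So danet → danetob.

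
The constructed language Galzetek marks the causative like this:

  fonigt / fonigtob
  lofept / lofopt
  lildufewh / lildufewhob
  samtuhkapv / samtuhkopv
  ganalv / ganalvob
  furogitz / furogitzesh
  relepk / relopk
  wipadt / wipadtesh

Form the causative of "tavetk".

tavetkesh

lofept and wipadt both end in -t yet inflect differently (lofopt, wipadtesh), so the final letter is not what conditions the rule; the second-to-last letter is.
"tavetk" has second-to-last letter 't'. The one such stem in the data (furogitz → furogitzesh) adds -esh, so the same rule applies.
So tavetk → tavetkesh.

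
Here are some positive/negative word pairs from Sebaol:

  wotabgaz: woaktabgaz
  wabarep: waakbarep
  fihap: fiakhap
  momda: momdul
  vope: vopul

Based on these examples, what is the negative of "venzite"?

venzitul

"venzite" ends in a vowel. The stems ending in a vowel (momda → momdul, vope → vopul) drop the final letter and add -ul.
The other pattern: stems ending in a consonant insert -ak- after the first vowel.
So venzite → venzitul.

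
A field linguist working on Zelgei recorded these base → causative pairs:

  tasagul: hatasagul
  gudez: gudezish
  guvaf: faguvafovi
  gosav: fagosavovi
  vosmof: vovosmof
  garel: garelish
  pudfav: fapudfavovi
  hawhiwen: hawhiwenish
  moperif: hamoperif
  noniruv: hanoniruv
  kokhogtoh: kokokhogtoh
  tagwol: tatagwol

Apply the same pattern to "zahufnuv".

hazahufnuv

guvaf and vosmof both end in -f yet inflect differently (faguvafovi, vovosmof), so the final letter is not what conditions the rule; the last vowel is.
"zahufnuv" has last vowel 'u'. The stems whose last vowel is 'u' (noniruv → hanoniruv, tasagul → hatasagul) add the prefix ha-.
The other patterns: stems whose last vowel is 'a' add fa- … -ovi around the stem; stems whose last vowel is 'e' add -ish; stems whose last vowel is 'o' repeat the first consonant+vowel as a prefix.
So zahufnuv → hazahufnuv.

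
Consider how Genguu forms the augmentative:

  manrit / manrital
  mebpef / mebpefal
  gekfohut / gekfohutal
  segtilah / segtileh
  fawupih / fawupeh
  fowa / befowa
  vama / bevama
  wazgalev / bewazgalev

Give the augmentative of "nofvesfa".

manrit and fawupih both have last vowel 'i' yet inflect differently (manrital, fawupeh), so the last vowel is not what conditions the rule; the final letter is.
"nofvesfa" ends in -a. The stems ending in -a (fowa → befowa, vama → bevama) add the prefix be-.
The other patterns: stems ending in -f or -t add -al; stems ending in -h change the last vowel to 'e'.
So nofvesfa → benofvesfa.

benofvesfa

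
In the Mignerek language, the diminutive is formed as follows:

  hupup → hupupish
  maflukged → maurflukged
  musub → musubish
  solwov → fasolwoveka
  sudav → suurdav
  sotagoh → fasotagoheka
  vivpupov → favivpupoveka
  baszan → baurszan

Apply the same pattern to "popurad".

"popurad" has last vowel 'a'. The stems whose last vowel is 'a' (baszan → baurszan, sudav → suurdav) insert -ur- after the first vowel.
The other patterns: stems whose last vowel is 'o' add fa- … -eka around the stem; stems whose last vowel is 'u' add -ish.
So popurad → pourpurad.

pourpurad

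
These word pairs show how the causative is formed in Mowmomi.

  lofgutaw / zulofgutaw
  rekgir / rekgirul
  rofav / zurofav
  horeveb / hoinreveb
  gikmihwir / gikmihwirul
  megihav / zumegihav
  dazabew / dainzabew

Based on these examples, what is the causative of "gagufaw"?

zugagufaw

dazabew and lofgutaw both end in -w yet inflect differently (dainzabew, zulofgutaw), so the final letter is not what conditions the rule; the last vowel is.
"gagufaw" has last vowel 'a'. The stems whose last vowel is 'a' (megihav → zumegihav, lofgutaw → zulofgutaw, rofav → zurofav) add the prefix zu-.
So gagufaw → zugagufaw.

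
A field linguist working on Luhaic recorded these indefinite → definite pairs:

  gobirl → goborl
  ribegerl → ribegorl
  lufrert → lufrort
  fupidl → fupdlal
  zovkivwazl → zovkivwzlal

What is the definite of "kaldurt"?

kaldort

gobirl and fupidl both end in -l yet inflect differently (goborl, fupdlal), so the final letter is not what conditions the rule; the second-to-last letter is.
"kaldurt" has second-to-last letter 'r'. The stems whose second-to-last letter is 'r' (gobirl → goborl, ribegerl → ribegorl, lufrert → lufrort) change the last vowel to 'o'.
The other pattern: stems whose second-to-last letter is 'd' or 'z' delete the last vowel and add -al.
So kaldurt → kaldort.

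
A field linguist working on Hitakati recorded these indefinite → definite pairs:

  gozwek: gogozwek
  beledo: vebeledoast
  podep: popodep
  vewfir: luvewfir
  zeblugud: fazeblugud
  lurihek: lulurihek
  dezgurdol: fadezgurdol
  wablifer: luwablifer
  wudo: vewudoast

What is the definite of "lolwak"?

gozwek and wablifer both have last vowel 'e' yet inflect differently (gogozwek, luwablifer), so the last vowel is not what conditions the rule; the final letter is.
"lolwak" ends in -k. The stems ending in -k (gozwek → gogozwek, lurihek → lulurihek) repeat the first consonant+vowel as a prefix.
So lolwak → lololwak.

lololwak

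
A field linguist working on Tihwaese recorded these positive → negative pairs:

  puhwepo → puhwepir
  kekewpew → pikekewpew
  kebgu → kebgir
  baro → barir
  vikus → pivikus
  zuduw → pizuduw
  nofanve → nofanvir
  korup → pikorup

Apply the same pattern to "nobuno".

nobunir

kebgu and zuduw both have last vowel 'u' yet inflect differently (kebgir, pizuduw), so the last vowel is not what conditions the rule; whether the stem ends in a vowel or a consonant is.
"nobuno" ends in a vowel. The stems ending in a vowel (puhwepo → puhwepir, nofanve → nofanvir, baro → barir) drop the final letter and add -ir.
So nobuno → nobunir.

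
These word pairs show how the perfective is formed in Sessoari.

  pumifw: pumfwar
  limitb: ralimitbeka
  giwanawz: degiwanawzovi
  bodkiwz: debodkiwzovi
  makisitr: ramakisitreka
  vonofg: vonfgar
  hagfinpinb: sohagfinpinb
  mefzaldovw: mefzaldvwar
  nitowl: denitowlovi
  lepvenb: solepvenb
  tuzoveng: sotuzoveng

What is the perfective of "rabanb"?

limitb and hagfinpinb both end in -b yet inflect differently (ralimitbeka, sohagfinpinb), so the final letter is not what conditions the rule; the second-to-last letter is.
"rabanb" has second-to-last letter 'n'. The stems whose second-to-last letter is 'n' (tuzoveng → sotuzoveng, hagfinpinb → sohagfinpinb, lepvenb → solepvenb) add the prefix so-.
So rabanb → sorabanb.

sorabanb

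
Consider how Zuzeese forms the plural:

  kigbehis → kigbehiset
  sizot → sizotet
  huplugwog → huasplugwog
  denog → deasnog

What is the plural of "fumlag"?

huplugwog and sizot both have last vowel 'o' yet inflect differently (huasplugwog, sizotet), so the last vowel is not what conditions the rule; the final letter is.
"fumlag" ends in -g. The stems ending in -g (huplugwog → huasplugwog, denog → deasnog) insert -as- after the first vowel.
The other pattern: stems ending in -s or -t add -et.
So fumlag → fuasmlag.

fuasmlag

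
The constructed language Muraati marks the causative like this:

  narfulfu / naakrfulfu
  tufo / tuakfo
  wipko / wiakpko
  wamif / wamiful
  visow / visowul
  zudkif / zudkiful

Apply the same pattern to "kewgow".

tufo and visow both have last vowel 'o' yet inflect differently (tuakfo, visowul), so the last vowel is not what conditions the rule; whether the stem ends in a vowel or a consonant is.
"kewgow" ends in a consonant. The stems ending in a consonant (wamif → wamiful, visow → visowul, zudkif → zudkiful) add -ul.
The other pattern: stems ending in a vowel insert -ak- after the first vowel.
So kewgow → kewgowul.

kewgowul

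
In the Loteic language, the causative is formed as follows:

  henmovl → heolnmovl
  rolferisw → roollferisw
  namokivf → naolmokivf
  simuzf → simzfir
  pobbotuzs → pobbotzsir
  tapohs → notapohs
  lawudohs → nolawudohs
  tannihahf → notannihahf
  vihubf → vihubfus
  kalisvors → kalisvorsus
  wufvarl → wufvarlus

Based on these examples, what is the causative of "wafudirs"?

wafudirsus

namokivf and simuzf both end in -f yet inflect differently (naolmokivf, simzfir), so the final letter is not what conditions the rule; the second-to-last letter is.
"wafudirs" has second-to-last letter 'r'. The stems whose second-to-last letter is 'r' (kalisvors → kalisvorsus, wufvarl → wufvarlus) add -us.
So wafudirs → wafudirsus.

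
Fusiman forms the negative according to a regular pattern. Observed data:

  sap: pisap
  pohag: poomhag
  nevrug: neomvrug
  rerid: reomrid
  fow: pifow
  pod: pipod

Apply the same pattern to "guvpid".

guomvpid

pod and rerid both end in -d yet inflect differently (pipod, reomrid), so the final letter is not what conditions the rule; the number of vowels is.
"guvpid" has 2 vowels. The stems with 2 vowels (nevrug → neomvrug, pohag → poomhag, rerid → reomrid) insert -om- after the first vowel.
So guvpid → guomvpid.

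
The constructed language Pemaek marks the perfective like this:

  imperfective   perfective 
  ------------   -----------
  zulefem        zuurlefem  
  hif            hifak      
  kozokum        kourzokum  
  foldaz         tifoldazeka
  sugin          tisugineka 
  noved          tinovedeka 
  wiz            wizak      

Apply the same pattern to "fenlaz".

tifenlazeka

wiz and foldaz both end in -z yet inflect differently (wizak, tifoldazeka), so the final letter is not what conditions the rule; the number of vowels is.
"fenlaz" has 2 vowels. The stems with 2 vowels (sugin → tisugineka, noved → tinovedeka, foldaz → tifoldazeka) add ti- … -eka around the stem.
The other patterns: stems with 1 vowel add -ak; stems with 3 vowels insert -ur- after the first vowel.
So fenlaz → tifenlazeka.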